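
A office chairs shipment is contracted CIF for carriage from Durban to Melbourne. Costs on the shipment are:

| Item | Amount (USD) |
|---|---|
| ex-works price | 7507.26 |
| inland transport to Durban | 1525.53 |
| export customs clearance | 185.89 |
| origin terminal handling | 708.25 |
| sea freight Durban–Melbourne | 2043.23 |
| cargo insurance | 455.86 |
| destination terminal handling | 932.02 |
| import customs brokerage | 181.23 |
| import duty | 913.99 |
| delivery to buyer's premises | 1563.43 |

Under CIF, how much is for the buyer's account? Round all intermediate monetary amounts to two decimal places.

Buyer's account: USD 3590.67

CIF: the seller pays costs through ocean freight and marine insurance to the destination port.
Seller's account: goods 7507.26 + inland to port 1525.53 + export clearance 185.89 + origin terminal 708.25 + freight 2043.23 + insurance 455.86 = 12426.02
Buyer's account: destination terminal 932.02 + brokerage 181.23 + duty 913.99 + delivery 1563.43 = 3590.67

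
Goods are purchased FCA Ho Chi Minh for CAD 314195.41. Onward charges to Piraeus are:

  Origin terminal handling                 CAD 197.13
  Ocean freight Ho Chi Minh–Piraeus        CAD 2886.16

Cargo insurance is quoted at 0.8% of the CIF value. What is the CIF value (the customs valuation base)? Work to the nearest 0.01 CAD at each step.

Let C be the CIF value. C = FCA price + pre-shipment costs + freight + 0.8% × C
C − 0.8% × C = 314195.41 + 197.13 + 2886.16
0.992 × C = 317278.70
C = 317278.70 / 0.992 = 319837.40
Insurance premium = 0.8% × 319837.40 = 2558.70

CIF value: CAD 319837.40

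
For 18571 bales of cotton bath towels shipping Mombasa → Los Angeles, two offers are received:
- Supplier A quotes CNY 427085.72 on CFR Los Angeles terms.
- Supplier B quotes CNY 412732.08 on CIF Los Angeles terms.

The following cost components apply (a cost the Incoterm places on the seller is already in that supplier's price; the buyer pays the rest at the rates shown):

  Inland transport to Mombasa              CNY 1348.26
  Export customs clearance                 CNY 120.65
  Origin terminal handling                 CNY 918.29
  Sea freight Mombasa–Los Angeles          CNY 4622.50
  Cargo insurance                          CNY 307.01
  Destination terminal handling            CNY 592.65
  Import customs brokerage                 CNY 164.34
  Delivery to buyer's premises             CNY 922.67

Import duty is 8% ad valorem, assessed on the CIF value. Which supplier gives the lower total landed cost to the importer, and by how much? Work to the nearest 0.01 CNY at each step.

Supplier A (CFR):
CIF value = CFR price + insurance = 427085.72 + 307.01 = 427392.73
Import duty = 427392.73 × 8% = 34191.42
Buyer bears (A): 307.01 + 592.65 + 164.34 + 922.67 = 1986.67
Landed cost (A) = invoice 427085.72 + 1986.67 + duty 34191.42 = 463263.81
Supplier B (CIF):
The CIF price already equals the CIF value: 412732.08
Import duty = 412732.08 × 8% = 33018.57
Buyer bears (B): 592.65 + 164.34 + 922.67 = 1679.66
Landed cost (B) = invoice 412732.08 + 1679.66 + duty 33018.57 = 447430.31
Difference = |463263.81 − 447430.31| = 15833.50

Supplier B is cheaper by CNY 15833.50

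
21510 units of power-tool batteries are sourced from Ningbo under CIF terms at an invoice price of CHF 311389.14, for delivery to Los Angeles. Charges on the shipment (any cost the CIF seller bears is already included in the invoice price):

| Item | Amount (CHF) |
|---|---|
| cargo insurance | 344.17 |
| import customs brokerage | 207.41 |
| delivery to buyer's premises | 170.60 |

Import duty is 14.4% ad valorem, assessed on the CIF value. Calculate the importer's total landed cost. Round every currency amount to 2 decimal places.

Total landed cost: CHF 356607.19

CIF: the seller pays costs through ocean freight and marine insurance to the destination port.
Already in the invoice (seller's account under CIF): insurance — exclude.
The CIF price already equals the CIF value: 311389.14
Import duty = 311389.14 × 14.4% = 44840.04
Buyer bears: brokerage 207.41 + delivery 170.60 + duty 44840.04 = 45218.05
Landed cost = invoice 311389.14 + 45218.05 = 356607.19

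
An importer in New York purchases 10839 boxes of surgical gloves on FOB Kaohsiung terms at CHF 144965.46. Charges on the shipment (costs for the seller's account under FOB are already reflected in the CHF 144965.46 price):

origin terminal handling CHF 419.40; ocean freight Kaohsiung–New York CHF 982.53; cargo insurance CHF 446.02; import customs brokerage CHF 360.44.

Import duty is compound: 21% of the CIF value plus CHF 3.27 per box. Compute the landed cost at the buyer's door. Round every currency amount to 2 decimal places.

Total landed cost: CHF 212940.72

FOB: the seller bears costs until goods are on board at the origin port; the buyer bears freight, insurance and all costs thereafter.
Already in the invoice (seller's account under FOB): origin terminal — exclude.
CIF value = FOB price + freight + insurance = 144965.46 + 982.53 + 446.02 = 146394.01
Ad valorem component: 146394.01 × 21% = 30742.74
Specific component: 10839 × 3.27 = 35443.53
Import duty = 30742.74 + 35443.53 = 66186.27
Buyer bears: freight 982.53 + insurance 446.02 + brokerage 360.44 + duty 66186.27 = 67975.26
Landed cost = invoice 144965.46 + 67975.26 = 212940.72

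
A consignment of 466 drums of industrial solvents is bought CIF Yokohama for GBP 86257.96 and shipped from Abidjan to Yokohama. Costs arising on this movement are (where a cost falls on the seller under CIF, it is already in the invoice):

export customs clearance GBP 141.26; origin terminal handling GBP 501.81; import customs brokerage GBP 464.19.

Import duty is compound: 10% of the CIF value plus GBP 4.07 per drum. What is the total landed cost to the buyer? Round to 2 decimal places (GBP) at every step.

Total landed cost: GBP 97244.57

CIF: the seller pays costs through ocean freight and marine insurance to the destination port.
Already in the invoice (seller's account under CIF): export clearance, origin terminal — exclude.
The CIF price already equals the CIF value: 86257.96
Ad valorem component: 86257.96 × 10% = 8625.80
Specific component: 466 × 4.07 = 1896.62
Import duty = 8625.80 + 1896.62 = 10522.42
Buyer bears: brokerage 464.19 + duty 10522.42 = 10986.61
Landed cost = invoice 86257.96 + 10986.61 = 97244.57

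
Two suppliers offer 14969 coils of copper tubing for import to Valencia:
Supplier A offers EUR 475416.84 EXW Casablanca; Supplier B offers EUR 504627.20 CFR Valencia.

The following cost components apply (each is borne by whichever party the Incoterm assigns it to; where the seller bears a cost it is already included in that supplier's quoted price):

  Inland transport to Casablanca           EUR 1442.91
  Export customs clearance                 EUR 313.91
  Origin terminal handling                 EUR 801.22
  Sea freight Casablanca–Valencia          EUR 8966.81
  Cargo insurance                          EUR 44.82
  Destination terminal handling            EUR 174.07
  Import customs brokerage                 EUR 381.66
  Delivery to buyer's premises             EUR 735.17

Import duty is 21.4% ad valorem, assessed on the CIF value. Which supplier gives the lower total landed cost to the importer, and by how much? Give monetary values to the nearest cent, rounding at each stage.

Supplier A (EXW):
CIF value = EXW price + inland to port + export clearance + origin terminal + freight + insurance = 475416.84 + 1442.91 + 313.91 + 801.22 + 8966.81 + 44.82 = 486986.51
Import duty = 486986.51 × 21.4% = 104215.11
Buyer bears (A): 1442.91 + 313.91 + 801.22 + 8966.81 + 44.82 + 174.07 + 381.66 + 735.17 = 12860.57
Landed cost (A) = invoice 475416.84 + 12860.57 + duty 104215.11 = 592492.52
Supplier B (CFR):
CIF value = CFR price + insurance = 504627.20 + 44.82 = 504672.02
Import duty = 504672.02 × 21.4% = 107999.81
Buyer bears (B): 44.82 + 174.07 + 381.66 + 735.17 = 1335.72
Landed cost (B) = invoice 504627.20 + 1335.72 + duty 107999.81 = 613962.73
Difference = |592492.52 − 613962.73| = 21470.21

Supplier A is cheaper by EUR 21470.21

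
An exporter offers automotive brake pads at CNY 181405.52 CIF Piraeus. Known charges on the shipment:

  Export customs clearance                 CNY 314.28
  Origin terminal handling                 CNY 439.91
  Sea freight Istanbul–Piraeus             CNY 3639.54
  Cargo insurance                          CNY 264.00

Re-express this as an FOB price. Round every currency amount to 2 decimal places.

Not relevant to the conversion: export clearance, origin terminal — on the seller under both CIF and FOB; already in the CIF price and stays in the FOB price.
From CIF to FOB, the seller no longer bears: freight, insurance.
FOB price = 181405.52 − 3639.54 − 264.00 = 177501.98

FOB price: CNY 177501.98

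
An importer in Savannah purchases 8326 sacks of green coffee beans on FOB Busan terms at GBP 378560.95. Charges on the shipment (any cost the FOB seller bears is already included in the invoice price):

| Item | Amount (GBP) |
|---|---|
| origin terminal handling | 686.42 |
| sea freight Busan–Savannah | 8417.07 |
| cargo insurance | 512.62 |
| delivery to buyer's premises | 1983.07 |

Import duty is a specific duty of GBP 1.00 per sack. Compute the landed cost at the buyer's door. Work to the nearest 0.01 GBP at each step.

Total landed cost: GBP 397799.71

FOB: the seller bears costs until goods are on board at the origin port; the buyer bears freight, insurance and all costs thereafter.
Already in the invoice (seller's account under FOB): origin terminal — exclude.
CIF value = FOB price + freight + insurance = 378560.95 + 8417.07 + 512.62 = 387490.64
Import duty = 8326 × 1.00 = 8326.00
Buyer bears: freight 8417.07 + insurance 512.62 + delivery 1983.07 + duty 8326.00 = 19238.76
Landed cost = invoice 378560.95 + 19238.76 = 397799.71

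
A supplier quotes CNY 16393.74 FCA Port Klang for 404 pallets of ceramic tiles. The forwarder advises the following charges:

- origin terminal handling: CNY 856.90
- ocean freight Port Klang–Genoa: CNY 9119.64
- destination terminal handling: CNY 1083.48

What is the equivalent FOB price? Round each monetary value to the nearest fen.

Not relevant to the conversion: freight, destination terminal — on the buyer under both terms; not part of either seller's price.
From FCA to FOB, the seller additionally bears: origin terminal.
FOB price = 16393.74 + 856.90 = 17250.64

FOB price: CNY 17250.64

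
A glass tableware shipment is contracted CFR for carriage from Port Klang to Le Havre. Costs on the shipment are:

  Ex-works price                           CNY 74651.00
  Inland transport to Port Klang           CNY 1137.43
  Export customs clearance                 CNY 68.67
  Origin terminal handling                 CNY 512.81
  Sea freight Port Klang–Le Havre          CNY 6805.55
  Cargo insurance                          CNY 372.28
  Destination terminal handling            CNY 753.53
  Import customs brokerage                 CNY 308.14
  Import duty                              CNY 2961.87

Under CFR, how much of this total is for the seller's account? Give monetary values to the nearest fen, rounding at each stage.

CFR: the seller pays costs through ocean freight to the destination port, but not insurance.
Seller's account: goods 74651.00 + inland to port 1137.43 + export clearance 68.67 + origin terminal 512.81 + freight 6805.55 = 83175.46
Buyer's account: insurance 372.28 + destination terminal 753.53 + brokerage 308.14 + duty 2961.87 = 4395.82

Seller's account: CNY 83175.46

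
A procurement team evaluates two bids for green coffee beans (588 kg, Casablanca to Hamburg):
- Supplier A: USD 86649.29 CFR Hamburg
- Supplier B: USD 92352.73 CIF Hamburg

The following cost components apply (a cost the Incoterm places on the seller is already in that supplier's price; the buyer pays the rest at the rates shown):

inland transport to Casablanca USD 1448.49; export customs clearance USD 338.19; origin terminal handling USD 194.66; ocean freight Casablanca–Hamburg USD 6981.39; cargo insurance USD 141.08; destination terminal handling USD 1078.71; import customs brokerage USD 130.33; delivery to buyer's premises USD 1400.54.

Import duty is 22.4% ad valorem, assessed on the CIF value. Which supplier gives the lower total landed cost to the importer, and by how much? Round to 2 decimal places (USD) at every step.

Supplier A is cheaper by USD 6808.33

Supplier A (CFR):
CIF value = CFR price + insurance = 86649.29 + 141.08 = 86790.37
Import duty = 86790.37 × 22.4% = 19441.04
Buyer bears (A): 141.08 + 1078.71 + 130.33 + 1400.54 = 2750.66
Landed cost (A) = invoice 86649.29 + 2750.66 + duty 19441.04 = 108840.99
Supplier B (CIF):
The CIF price already equals the CIF value: 92352.73
Import duty = 92352.73 × 22.4% = 20687.01
Buyer bears (B): 1078.71 + 130.33 + 1400.54 = 2609.58
Landed cost (B) = invoice 92352.73 + 2609.58 + duty 20687.01 = 115649.32
Difference = |108840.99 − 115649.32| = 6808.33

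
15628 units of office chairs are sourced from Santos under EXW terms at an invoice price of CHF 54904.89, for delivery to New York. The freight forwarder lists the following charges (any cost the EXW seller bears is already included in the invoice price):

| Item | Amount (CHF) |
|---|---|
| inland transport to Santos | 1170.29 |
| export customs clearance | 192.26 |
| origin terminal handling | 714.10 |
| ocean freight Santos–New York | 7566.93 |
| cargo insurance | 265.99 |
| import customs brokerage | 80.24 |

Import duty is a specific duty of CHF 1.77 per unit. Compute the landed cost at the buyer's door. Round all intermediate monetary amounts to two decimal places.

Total landed cost: CHF 92556.26

EXW: the seller makes goods available at their premises; the buyer bears all onward costs.
CIF value = EXW price + inland to port + export clearance + origin terminal + freight + insurance = 54904.89 + 1170.29 + 192.26 + 714.10 + 7566.93 + 265.99 = 64814.46
Import duty = 15628 × 1.77 = 27661.56
Buyer bears: inland to port 1170.29 + export clearance 192.26 + origin terminal 714.10 + freight 7566.93 + insurance 265.99 + brokerage 80.24 + duty 27661.56 = 37651.37
Landed cost = invoice 54904.89 + 37651.37 = 92556.26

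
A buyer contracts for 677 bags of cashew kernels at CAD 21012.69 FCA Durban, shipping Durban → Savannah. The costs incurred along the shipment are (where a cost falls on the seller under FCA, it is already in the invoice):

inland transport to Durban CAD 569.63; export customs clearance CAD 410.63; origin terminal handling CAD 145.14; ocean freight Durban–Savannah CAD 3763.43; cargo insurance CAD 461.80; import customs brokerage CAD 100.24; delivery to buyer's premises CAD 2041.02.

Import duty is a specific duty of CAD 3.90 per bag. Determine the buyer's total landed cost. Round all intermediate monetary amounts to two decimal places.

FCA: the seller delivers export-cleared goods to the carrier; the buyer bears costs from that point.
Already in the invoice (seller's account under FCA): inland to port, export clearance — exclude.
CIF value = FCA price + origin terminal + freight + insurance = 21012.69 + 145.14 + 3763.43 + 461.80 = 25383.06
Import duty = 677 × 3.90 = 2640.30
Buyer bears: origin terminal 145.14 + freight 3763.43 + insurance 461.80 + brokerage 100.24 + delivery 2041.02 + duty 2640.30 = 9151.93
Landed cost = invoice 21012.69 + 9151.93 = 30164.62

Total landed cost: CAD 30164.62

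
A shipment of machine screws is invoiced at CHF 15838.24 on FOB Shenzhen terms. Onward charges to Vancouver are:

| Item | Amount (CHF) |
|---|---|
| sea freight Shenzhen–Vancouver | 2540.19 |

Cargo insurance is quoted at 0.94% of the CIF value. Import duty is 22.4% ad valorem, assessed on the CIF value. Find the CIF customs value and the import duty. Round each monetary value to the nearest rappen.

CIF value: CHF 18552.83; import duty: CHF 4155.83

Let C be the CIF value. C = FOB price + freight + 0.94% × C
C − 0.94% × C = 15838.24 + 2540.19
0.9906 × C = 18378.43
C = 18378.43 / 0.9906 = 18552.83
Insurance premium = 0.94% × 18552.83 = 174.40
Import duty = 18552.83 × 22.4% = 4155.83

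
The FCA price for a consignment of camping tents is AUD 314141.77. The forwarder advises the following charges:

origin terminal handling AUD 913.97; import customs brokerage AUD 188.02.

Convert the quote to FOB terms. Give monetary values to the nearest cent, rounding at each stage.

Not relevant to the conversion: brokerage — on the buyer under both terms; not part of either seller's price.
From FCA to FOB, the seller additionally bears: origin terminal.
FOB price = 314141.77 + 913.97 = 315055.74

FOB price: AUD 315055.74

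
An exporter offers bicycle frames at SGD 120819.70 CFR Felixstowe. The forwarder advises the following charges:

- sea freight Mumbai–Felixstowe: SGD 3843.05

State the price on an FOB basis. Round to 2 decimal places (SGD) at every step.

From CFR to FOB, the seller no longer bears: freight.
FOB price = 120819.70 − 3843.05 = 116976.65

FOB price: SGD 116976.65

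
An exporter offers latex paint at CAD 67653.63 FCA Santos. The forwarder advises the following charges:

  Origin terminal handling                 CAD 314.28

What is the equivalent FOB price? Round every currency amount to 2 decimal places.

From FCA to FOB, the seller additionally bears: origin terminal.
FOB price = 67653.63 + 314.28 = 67967.91

FOB price: CAD 67967.91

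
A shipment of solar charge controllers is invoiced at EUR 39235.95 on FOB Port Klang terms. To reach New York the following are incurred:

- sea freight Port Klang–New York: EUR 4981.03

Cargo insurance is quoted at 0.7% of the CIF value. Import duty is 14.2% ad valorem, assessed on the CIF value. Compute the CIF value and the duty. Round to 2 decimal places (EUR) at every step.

Let C be the CIF value. C = FOB price + freight + 0.7% × C
C − 0.7% × C = 39235.95 + 4981.03
0.993 × C = 44216.98
C = 44216.98 / 0.993 = 44528.68
Insurance premium = 0.7% × 44528.68 = 311.70
Import duty = 44528.68 × 14.2% = 6323.07

CIF value: EUR 44528.68; import duty: EUR 6323.07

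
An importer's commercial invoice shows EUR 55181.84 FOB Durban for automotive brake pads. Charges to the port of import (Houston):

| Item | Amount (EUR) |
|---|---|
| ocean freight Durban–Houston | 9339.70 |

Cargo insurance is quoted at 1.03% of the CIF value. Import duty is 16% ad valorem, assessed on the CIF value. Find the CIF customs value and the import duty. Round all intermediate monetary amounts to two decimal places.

Let C be the CIF value. C = FOB price + freight + 1.03% × C
C − 1.03% × C = 55181.84 + 9339.70
0.9897 × C = 64521.54
C = 64521.54 / 0.9897 = 65193.03
Insurance premium = 1.03% × 65193.03 = 671.49
Import duty = 65193.03 × 16% = 10430.88

CIF value: EUR 65193.03; import duty: EUR 10430.88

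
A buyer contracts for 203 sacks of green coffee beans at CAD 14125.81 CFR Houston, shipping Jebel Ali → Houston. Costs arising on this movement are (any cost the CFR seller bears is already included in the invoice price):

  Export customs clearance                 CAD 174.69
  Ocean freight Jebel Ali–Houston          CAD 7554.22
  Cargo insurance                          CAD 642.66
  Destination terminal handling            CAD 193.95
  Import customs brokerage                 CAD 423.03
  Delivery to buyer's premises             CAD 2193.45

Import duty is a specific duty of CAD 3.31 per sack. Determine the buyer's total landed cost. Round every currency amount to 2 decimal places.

CFR: the seller pays costs through ocean freight to the destination port, but not insurance.
Already in the invoice (seller's account under CFR): export clearance, freight — exclude.
CIF value = CFR price + insurance = 14125.81 + 642.66 = 14768.47
Import duty = 203 × 3.31 = 671.93
Buyer bears: insurance 642.66 + destination terminal 193.95 + brokerage 423.03 + delivery 2193.45 + duty 671.93 = 4125.02
Landed cost = invoice 14125.81 + 4125.02 = 18250.83

Total landed cost: CAD 18250.83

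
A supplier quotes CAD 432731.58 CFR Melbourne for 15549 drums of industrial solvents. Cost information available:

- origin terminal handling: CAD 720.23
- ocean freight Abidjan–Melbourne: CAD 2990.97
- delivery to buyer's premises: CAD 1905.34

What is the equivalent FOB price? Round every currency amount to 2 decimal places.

Not relevant to the conversion: origin terminal — on the seller under both CFR and FOB; already in the CFR price and stays in the FOB price. delivery — on the buyer under both terms; not part of either seller's price.
From CFR to FOB, the seller no longer bears: freight.
FOB price = 432731.58 − 2990.97 = 429740.61

FOB price: CAD 429740.61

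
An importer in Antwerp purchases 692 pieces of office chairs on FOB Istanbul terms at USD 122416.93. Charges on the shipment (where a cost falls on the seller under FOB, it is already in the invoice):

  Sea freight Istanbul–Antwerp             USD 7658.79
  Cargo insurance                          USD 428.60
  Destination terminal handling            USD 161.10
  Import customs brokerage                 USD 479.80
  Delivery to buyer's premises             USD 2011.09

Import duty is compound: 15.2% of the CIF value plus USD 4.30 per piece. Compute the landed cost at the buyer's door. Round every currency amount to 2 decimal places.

FOB: the seller bears costs until goods are on board at the origin port; the buyer bears freight, insurance and all costs thereafter.
CIF value = FOB price + freight + insurance = 122416.93 + 7658.79 + 428.60 = 130504.32
Ad valorem component: 130504.32 × 15.2% = 19836.66
Specific component: 692 × 4.30 = 2975.60
Import duty = 19836.66 + 2975.60 = 22812.26
Buyer bears: freight 7658.79 + insurance 428.60 + destination terminal 161.10 + brokerage 479.80 + delivery 2011.09 + duty 22812.26 = 33551.64
Landed cost = invoice 122416.93 + 33551.64 = 155968.57

Total landed cost: USD 155968.57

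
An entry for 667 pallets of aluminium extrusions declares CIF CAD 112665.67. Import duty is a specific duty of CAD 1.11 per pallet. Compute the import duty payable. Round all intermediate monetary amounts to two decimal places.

Import duty = 667 × 1.11 = 740.37

Import duty: CAD 740.37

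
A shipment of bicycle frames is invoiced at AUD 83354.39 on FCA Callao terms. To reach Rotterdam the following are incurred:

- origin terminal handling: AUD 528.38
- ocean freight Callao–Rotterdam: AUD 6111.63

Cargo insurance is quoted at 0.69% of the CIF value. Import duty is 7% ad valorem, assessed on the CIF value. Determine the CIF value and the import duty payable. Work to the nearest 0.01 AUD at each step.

CIF value: AUD 90619.68; import duty: AUD 6343.38

Let C be the CIF value. C = FCA price + pre-shipment costs + freight + 0.69% × C
C − 0.69% × C = 83354.39 + 528.38 + 6111.63
0.9931 × C = 89994.40
C = 89994.40 / 0.9931 = 90619.68
Insurance premium = 0.69% × 90619.68 = 625.28
Import duty = 90619.68 × 7% = 6343.38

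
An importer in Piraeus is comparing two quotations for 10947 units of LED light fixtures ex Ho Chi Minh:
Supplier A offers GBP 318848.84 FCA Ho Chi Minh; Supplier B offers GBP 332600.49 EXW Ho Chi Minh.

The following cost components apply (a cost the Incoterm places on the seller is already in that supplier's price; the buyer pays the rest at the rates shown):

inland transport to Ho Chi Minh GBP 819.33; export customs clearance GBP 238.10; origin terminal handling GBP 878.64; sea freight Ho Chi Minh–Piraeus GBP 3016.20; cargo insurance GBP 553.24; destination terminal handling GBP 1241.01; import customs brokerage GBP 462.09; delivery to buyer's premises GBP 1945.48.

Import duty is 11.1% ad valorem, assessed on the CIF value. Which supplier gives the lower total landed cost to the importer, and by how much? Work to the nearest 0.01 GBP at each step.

Supplier A (FCA):
CIF value = FCA price + origin terminal + freight + insurance = 318848.84 + 878.64 + 3016.20 + 553.24 = 323296.92
Import duty = 323296.92 × 11.1% = 35885.96
Buyer bears (A): 878.64 + 3016.20 + 553.24 + 1241.01 + 462.09 + 1945.48 = 8096.66
Landed cost (A) = invoice 318848.84 + 8096.66 + duty 35885.96 = 362831.46
Supplier B (EXW):
CIF value = EXW price + inland to port + export clearance + origin terminal + freight + insurance = 332600.49 + 819.33 + 238.10 + 878.64 + 3016.20 + 553.24 = 338106.00
Import duty = 338106.00 × 11.1% = 37529.77
Buyer bears (B): 819.33 + 238.10 + 878.64 + 3016.20 + 553.24 + 1241.01 + 462.09 + 1945.48 = 9154.09
Landed cost (B) = invoice 332600.49 + 9154.09 + duty 37529.77 = 379284.35
Difference = |362831.46 − 379284.35| = 16452.89

Supplier A is cheaper by GBP 16452.89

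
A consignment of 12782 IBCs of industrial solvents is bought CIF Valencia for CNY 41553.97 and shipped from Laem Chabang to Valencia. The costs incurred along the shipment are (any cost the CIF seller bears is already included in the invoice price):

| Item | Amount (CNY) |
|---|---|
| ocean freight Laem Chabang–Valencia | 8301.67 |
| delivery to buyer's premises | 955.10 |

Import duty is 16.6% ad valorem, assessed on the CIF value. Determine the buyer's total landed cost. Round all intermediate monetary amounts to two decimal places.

Total landed cost: CNY 49407.03

CIF: the seller pays costs through ocean freight and marine insurance to the destination port.
Already in the invoice (seller's account under CIF): freight — exclude.
The CIF price already equals the CIF value: 41553.97
Import duty = 41553.97 × 16.6% = 6897.96
Buyer bears: delivery 955.10 + duty 6897.96 = 7853.06
Landed cost = invoice 41553.97 + 7853.06 = 49407.03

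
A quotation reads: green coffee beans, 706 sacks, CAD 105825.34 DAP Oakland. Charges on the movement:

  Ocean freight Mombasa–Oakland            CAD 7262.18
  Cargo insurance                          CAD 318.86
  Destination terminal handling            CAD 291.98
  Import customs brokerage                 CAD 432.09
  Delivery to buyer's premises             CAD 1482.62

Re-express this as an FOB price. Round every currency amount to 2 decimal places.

Not relevant to the conversion: brokerage — on the buyer under both terms; not part of either seller's price.
From DAP to FOB, the seller no longer bears: freight, insurance, destination terminal, delivery.
FOB price = 105825.34 − 7262.18 − 318.86 − 291.98 − 1482.62 = 96469.70

FOB price: CAD 96469.70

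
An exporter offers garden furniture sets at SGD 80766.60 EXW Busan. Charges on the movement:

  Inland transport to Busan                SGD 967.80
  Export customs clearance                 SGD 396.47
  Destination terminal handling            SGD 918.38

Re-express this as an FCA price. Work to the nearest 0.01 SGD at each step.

FCA price: SGD 82130.87

Not relevant to the conversion: destination terminal — on the buyer under both terms; not part of either seller's price.
From EXW to FCA, the seller additionally bears: inland to port, export clearance.
FCA price = 80766.60 + 967.80 + 396.47 = 82130.87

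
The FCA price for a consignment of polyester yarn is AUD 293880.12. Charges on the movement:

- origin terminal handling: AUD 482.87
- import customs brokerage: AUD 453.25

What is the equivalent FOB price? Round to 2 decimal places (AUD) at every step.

Not relevant to the conversion: brokerage — on the buyer under both terms; not part of either seller's price.
From FCA to FOB, the seller additionally bears: origin terminal.
FOB price = 293880.12 + 482.87 = 294362.99

FOB price: AUD 294362.99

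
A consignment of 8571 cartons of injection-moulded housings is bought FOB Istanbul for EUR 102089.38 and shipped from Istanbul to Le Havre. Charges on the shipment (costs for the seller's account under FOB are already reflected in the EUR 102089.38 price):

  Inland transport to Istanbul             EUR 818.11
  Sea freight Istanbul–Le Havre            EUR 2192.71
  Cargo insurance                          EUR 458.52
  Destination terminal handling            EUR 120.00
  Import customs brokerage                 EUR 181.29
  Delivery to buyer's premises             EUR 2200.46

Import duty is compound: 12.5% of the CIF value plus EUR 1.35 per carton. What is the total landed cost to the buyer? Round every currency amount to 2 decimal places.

Total landed cost: EUR 131905.79

FOB: the seller bears costs until goods are on board at the origin port; the buyer bears freight, insurance and all costs thereafter.
Already in the invoice (seller's account under FOB): inland to port — exclude.
CIF value = FOB price + freight + insurance = 102089.38 + 2192.71 + 458.52 = 104740.61
Ad valorem component: 104740.61 × 12.5% = 13092.58
Specific component: 8571 × 1.35 = 11570.85
Import duty = 13092.58 + 11570.85 = 24663.43
Buyer bears: freight 2192.71 + insurance 458.52 + destination terminal 120.00 + brokerage 181.29 + delivery 2200.46 + duty 24663.43 = 29816.41
Landed cost = invoice 102089.38 + 29816.41 = 131905.79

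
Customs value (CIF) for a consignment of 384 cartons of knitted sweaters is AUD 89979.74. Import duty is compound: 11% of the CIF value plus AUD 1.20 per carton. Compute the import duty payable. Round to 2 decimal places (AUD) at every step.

Import duty: AUD 10358.57

Ad valorem component: 89979.74 × 11% = 9897.77
Specific component: 384 × 1.20 = 460.80
Import duty = 9897.77 + 460.80 = 10358.57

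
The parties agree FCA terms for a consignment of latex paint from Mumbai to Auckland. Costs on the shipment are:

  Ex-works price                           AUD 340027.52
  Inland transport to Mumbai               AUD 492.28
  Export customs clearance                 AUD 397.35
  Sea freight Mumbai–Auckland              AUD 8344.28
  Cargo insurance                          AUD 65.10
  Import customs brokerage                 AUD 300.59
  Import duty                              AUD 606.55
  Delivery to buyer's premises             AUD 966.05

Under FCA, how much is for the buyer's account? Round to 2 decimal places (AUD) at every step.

Buyer's account: AUD 10282.57

FCA: the seller delivers export-cleared goods to the carrier; the buyer bears costs from that point.
Seller's account: goods 340027.52 + inland to port 492.28 + export clearance 397.35 = 340917.15
Buyer's account: freight 8344.28 + insurance 65.10 + brokerage 300.59 + duty 606.55 + delivery 966.05 = 10282.57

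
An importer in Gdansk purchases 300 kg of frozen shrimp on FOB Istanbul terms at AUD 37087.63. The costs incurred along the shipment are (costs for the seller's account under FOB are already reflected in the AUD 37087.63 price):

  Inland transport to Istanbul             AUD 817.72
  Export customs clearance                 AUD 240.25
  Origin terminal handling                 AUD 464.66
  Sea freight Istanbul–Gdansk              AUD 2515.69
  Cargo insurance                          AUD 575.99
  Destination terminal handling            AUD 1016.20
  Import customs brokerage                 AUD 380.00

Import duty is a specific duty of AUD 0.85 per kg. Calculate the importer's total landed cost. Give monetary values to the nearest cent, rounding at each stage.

FOB: the seller bears costs until goods are on board at the origin port; the buyer bears freight, insurance and all costs thereafter.
Already in the invoice (seller's account under FOB): inland to port, export clearance, origin terminal — exclude.
CIF value = FOB price + freight + insurance = 37087.63 + 2515.69 + 575.99 = 40179.31
Import duty = 300 × 0.85 = 255.00
Buyer bears: freight 2515.69 + insurance 575.99 + destination terminal 1016.20 + brokerage 380.00 + duty 255.00 = 4742.88
Landed cost = invoice 37087.63 + 4742.88 = 41830.51

Total landed cost: AUD 41830.51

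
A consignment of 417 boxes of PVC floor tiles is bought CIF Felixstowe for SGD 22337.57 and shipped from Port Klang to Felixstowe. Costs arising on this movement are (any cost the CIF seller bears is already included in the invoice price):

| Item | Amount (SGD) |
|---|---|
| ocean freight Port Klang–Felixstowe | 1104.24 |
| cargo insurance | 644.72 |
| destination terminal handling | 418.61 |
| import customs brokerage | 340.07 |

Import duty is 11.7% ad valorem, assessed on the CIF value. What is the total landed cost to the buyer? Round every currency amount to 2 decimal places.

Total landed cost: SGD 25709.75

CIF: the seller pays costs through ocean freight and marine insurance to the destination port.
Already in the invoice (seller's account under CIF): freight, insurance — exclude.
The CIF price already equals the CIF value: 22337.57
Import duty = 22337.57 × 11.7% = 2613.50
Buyer bears: destination terminal 418.61 + brokerage 340.07 + duty 2613.50 = 3372.18
Landed cost = invoice 22337.57 + 3372.18 = 25709.75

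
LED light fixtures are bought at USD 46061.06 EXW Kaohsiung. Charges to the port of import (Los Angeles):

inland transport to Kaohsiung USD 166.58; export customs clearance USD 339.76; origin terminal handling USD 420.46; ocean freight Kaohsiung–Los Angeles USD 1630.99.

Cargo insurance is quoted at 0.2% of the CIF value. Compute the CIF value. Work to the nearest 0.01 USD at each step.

CIF value: USD 48716.28

Let C be the CIF value. C = EXW price + pre-shipment costs + freight + 0.2% × C
C − 0.2% × C = 46061.06 + 166.58 + 339.76 + 420.46 + 1630.99
0.998 × C = 48618.85
C = 48618.85 / 0.998 = 48716.28
Insurance premium = 0.2% × 48716.28 = 97.43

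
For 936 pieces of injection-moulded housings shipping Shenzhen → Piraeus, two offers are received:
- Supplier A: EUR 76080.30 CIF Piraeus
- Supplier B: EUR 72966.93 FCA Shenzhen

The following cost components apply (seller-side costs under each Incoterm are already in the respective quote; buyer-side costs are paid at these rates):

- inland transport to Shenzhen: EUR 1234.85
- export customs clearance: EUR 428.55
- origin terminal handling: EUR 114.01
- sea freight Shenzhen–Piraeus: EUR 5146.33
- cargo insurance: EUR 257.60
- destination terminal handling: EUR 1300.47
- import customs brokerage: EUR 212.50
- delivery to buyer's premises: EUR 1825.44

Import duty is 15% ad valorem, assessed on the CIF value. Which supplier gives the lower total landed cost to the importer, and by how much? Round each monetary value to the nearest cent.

Supplier A is cheaper by EUR 2765.25

Supplier A (CIF):
The CIF price already equals the CIF value: 76080.30
Import duty = 76080.30 × 15% = 11412.05
Buyer bears (A): 1300.47 + 212.50 + 1825.44 = 3338.41
Landed cost (A) = invoice 76080.30 + 3338.41 + duty 11412.05 = 90830.76
Supplier B (FCA):
CIF value = FCA price + origin terminal + freight + insurance = 72966.93 + 114.01 + 5146.33 + 257.60 = 78484.87
Import duty = 78484.87 × 15% = 11772.73
Buyer bears (B): 114.01 + 5146.33 + 257.60 + 1300.47 + 212.50 + 1825.44 = 8856.35
Landed cost (B) = invoice 72966.93 + 8856.35 + duty 11772.73 = 93596.01
Difference = |90830.76 − 93596.01| = 2765.25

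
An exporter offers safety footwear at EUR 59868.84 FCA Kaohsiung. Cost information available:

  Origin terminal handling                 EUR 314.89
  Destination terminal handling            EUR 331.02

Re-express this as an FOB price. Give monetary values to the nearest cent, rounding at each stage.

Not relevant to the conversion: destination terminal — on the buyer under both terms; not part of either seller's price.
From FCA to FOB, the seller additionally bears: origin terminal.
FOB price = 59868.84 + 314.89 = 60183.73

FOB price: EUR 60183.73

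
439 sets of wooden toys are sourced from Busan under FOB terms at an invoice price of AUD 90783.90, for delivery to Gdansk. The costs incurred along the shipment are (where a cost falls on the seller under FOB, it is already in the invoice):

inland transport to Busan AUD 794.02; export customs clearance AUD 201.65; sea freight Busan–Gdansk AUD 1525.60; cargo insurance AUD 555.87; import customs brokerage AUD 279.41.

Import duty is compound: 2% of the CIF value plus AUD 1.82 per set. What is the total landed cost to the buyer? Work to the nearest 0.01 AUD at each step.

Total landed cost: AUD 95801.07

FOB: the seller bears costs until goods are on board at the origin port; the buyer bears freight, insurance and all costs thereafter.
Already in the invoice (seller's account under FOB): inland to port, export clearance — exclude.
CIF value = FOB price + freight + insurance = 90783.90 + 1525.60 + 555.87 = 92865.37
Ad valorem component: 92865.37 × 2% = 1857.31
Specific component: 439 × 1.82 = 798.98
Import duty = 1857.31 + 798.98 = 2656.29
Buyer bears: freight 1525.60 + insurance 555.87 + brokerage 279.41 + duty 2656.29 = 5017.17
Landed cost = invoice 90783.90 + 5017.17 = 95801.07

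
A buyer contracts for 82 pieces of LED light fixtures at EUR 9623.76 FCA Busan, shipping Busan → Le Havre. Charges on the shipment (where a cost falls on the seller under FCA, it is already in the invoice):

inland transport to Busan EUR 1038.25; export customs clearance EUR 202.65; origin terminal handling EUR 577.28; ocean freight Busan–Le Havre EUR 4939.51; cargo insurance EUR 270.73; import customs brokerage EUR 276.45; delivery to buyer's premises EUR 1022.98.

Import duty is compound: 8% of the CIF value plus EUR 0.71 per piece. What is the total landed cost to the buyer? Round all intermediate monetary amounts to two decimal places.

FCA: the seller delivers export-cleared goods to the carrier; the buyer bears costs from that point.
Already in the invoice (seller's account under FCA): inland to port, export clearance — exclude.
CIF value = FCA price + origin terminal + freight + insurance = 9623.76 + 577.28 + 4939.51 + 270.73 = 15411.28
Ad valorem component: 15411.28 × 8% = 1232.90
Specific component: 82 × 0.71 = 58.22
Import duty = 1232.90 + 58.22 = 1291.12
Buyer bears: origin terminal 577.28 + freight 4939.51 + insurance 270.73 + brokerage 276.45 + delivery 1022.98 + duty 1291.12 = 8378.07
Landed cost = invoice 9623.76 + 8378.07 = 18001.83

Total landed cost: EUR 18001.83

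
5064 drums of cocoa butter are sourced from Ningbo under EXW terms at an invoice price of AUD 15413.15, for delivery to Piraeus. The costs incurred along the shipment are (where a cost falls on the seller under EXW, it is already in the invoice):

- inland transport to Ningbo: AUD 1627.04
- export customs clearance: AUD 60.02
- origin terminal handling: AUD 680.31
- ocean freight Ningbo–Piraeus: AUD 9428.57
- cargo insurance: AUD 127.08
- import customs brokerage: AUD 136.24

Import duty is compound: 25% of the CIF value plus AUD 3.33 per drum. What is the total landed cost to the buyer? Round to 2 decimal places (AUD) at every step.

EXW: the seller makes goods available at their premises; the buyer bears all onward costs.
CIF value = EXW price + inland to port + export clearance + origin terminal + freight + insurance = 15413.15 + 1627.04 + 60.02 + 680.31 + 9428.57 + 127.08 = 27336.17
Ad valorem component: 27336.17 × 25% = 6834.04
Specific component: 5064 × 3.33 = 16863.12
Import duty = 6834.04 + 16863.12 = 23697.16
Buyer bears: inland to port 1627.04 + export clearance 60.02 + origin terminal 680.31 + freight 9428.57 + insurance 127.08 + brokerage 136.24 + duty 23697.16 = 35756.42
Landed cost = invoice 15413.15 + 35756.42 = 51169.57

Total landed cost: AUD 51169.57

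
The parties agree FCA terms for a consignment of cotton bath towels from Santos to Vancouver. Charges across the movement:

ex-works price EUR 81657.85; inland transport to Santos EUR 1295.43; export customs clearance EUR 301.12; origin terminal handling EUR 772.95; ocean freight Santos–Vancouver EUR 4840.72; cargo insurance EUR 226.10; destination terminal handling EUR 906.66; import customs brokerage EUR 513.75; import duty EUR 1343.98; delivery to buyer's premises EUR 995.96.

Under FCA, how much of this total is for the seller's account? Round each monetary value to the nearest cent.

Seller's account: EUR 83254.40

FCA: the seller delivers export-cleared goods to the carrier; the buyer bears costs from that point.
Seller's account: goods 81657.85 + inland to port 1295.43 + export clearance 301.12 = 83254.40
Buyer's account: origin terminal 772.95 + freight 4840.72 + insurance 226.10 + destination terminal 906.66 + brokerage 513.75 + duty 1343.98 + delivery 995.96 = 9600.12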